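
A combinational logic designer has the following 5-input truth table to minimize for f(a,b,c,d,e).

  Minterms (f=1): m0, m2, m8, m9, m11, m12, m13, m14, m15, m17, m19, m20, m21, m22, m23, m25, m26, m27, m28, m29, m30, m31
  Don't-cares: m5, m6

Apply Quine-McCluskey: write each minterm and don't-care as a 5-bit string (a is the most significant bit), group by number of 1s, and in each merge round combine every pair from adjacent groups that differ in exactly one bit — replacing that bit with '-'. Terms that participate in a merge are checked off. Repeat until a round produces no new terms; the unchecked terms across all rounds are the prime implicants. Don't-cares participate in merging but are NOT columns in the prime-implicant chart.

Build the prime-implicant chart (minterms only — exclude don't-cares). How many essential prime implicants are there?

4

Round 0: 00000✓ 00010✓ 00101✓ 00110✓ 01000✓ 01001✓ 01011✓ 01100✓ 01101✓ 01110✓ 01111✓ 10001✓ 10011✓ 10100✓ 10101✓ 10110✓ 10111✓ 11001✓ 11010✓ 11011✓ 11100✓ 11101✓ 11110✓ 11111✓
Round 1: -0101✓ -0110✓ -1001✓ -1011✓ -1100✓ -1101✓ -1110✓ -1111✓ 0-000 0-101✓ 0-110✓ 00-10 000-0 01-00✓ 01-01✓ 01-11✓ 010-1✓ 0100-✓ 011-0✓ 011-1✓ 0110-✓ 0111-✓ 1-001✓ 1-011✓ 1-100✓ 1-101✓ 1-110✓ 1-111✓ 10-01✓ 10-11✓ 100-1✓ 101-0✓ 101-1✓ 1010-✓ 1011-✓ 11-01✓ 11-10✓ 11-11✓ 110-1✓ 1101-✓ 111-0✓ 111-1✓ 1110-✓ 1111-✓
Round 2: --101 --110 -1-01✓ -1-11✓ -10-1✓ -11-0✓ -11-1✓ -110-✓ -111-✓ 01--1✓ 01-0- 011--✓ 1--01✓ 1--11✓ 1-0-1✓ 1-1-0✓ 1-1-1✓ 1-10-✓ 1-11-✓ 10--1✓ 101--✓ 11--1✓ 11-1- 111--✓
Round 3: -1--1 -11-- 1---1 1-1--
PIs = {--101, --110, -1--1, -11--, 0-000, 00-10, 000-0, 01-0-, 1---1, 1-1--, 11-1-}
Coverage chart:
  m0: 0-000,000-0
  m2: 00-10,000-0
  m8: 0-000,01-0-
  m9: -1--1,01-0-
  m11: -1--1 ←essential
  m12: -11--,01-0-
  m13: --101,-1--1,-11--,01-0-
  m14: --110,-11--
  m15: -1--1,-11--
  m17: 1---1 ←essential
  m19: 1---1 ←essential
  m20: 1-1-- ←essential
  m21: --101,1---1,1-1--
  m22: --110,1-1--
  m23: 1---1,1-1--
  m25: -1--1,1---1
  m26: 11-1- ←essential
  m27: -1--1,1---1,11-1-
  m28: -11--,1-1--
  m29: --101,-1--1,-11--,1---1,1-1--
  m30: --110,-11--,1-1--,11-1-
  m31: -1--1,-11--,1---1,1-1--,11-1-
Essential: -1--1, 1---1, 1-1--, 11-1-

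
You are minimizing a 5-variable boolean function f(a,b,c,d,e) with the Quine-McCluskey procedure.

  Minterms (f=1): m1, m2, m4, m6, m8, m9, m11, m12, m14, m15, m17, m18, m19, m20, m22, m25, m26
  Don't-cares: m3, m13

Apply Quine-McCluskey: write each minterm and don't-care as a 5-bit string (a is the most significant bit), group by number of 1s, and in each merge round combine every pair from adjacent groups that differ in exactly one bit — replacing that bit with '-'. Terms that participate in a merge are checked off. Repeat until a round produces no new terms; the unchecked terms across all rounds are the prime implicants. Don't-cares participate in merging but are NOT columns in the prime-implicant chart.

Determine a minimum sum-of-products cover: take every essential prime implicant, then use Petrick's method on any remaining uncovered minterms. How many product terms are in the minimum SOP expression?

7

[col 0] 00001*, 00010*, 00011*, 00100*, 00110*, 01000*, 01001*, 01011*, 01100*, 01101*, 01110*, 01111*, 10001*, 10010*, 10011*, 10100*, 10110*, 11001*, 11010*
[col 1] -0001*, -0010*, -0011*, -0100*, -0110*, -1001*, 0-001*, 0-011*, 0-100*, 0-110*, 00-10*, 000-1*, 0001-*, 001-0*, 01-00*, 01-01*, 01-11*, 010-1*, 0100-*, 011-0*, 011-1*, 0110-*, 0111-*, 1-001*, 1-010, 10-10*, 100-1*, 1001-*, 101-0*
[col 2] --001, -0-10, -00-1, -001-, -01-0, 0-0-1, 0-1-0, 01--1, 01-0-, 011--
Prime implicants: --001, -0-10, -00-1, -001-, -01-0, 0-0-1, 0-1-0, 01--1, 01-0-, 011--, 1-010
PI chart (minterm → PIs covering it):
  1 | --001,-00-1,0-0-1
  2 | -0-10,-001-
  4 | -01-0,0-1-0
  6 | -0-10,-01-0,0-1-0
  8 | 01-0-  (sole → essential)
  9 | --001,0-0-1,01--1,01-0-
  11 | 0-0-1,01--1
  12 | 0-1-0,01-0-,011--
  14 | 0-1-0,011--
  15 | 01--1,011--
  17 | --001,-00-1
  18 | -0-10,-001-,1-010
  19 | -00-1,-001-
  20 | -01-0  (sole → essential)
  22 | -0-10,-01-0
  25 | --001  (sole → essential)
  26 | 1-010  (sole → essential)
Essential prime implicants: --001, -01-0, 01-0-, 1-010
Petrick residual → -001-, 0-0-1, 011--
Minimum SOP uses 7 PIs: c'd'e + b'c'd + b'ce' + a'c'e + a'bd' + a'bc + ac'de'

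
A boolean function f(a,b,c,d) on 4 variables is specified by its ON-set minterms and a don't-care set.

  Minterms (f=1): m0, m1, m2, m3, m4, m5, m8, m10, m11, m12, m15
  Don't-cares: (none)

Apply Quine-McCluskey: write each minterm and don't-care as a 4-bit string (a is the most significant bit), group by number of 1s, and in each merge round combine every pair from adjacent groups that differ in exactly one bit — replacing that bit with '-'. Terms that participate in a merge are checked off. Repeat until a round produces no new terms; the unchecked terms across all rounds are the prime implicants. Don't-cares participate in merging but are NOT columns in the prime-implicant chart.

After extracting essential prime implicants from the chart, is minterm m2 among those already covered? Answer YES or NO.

NO

Round 0: 0000✓ 0001✓ 0010✓ 0011✓ 0100✓ 0101✓ 1000✓ 1010✓ 1011✓ 1100✓ 1111✓
Round 1: -000✓ -010✓ -011✓ -100✓ 0-00✓ 0-01✓ 00-0✓ 00-1✓ 000-✓ 001-✓ 010-✓ 1-00✓ 1-11 10-0✓ 101-✓
Round 2: --00 -0-0 -01- 0-0- 00--
PIs = {--00, -0-0, -01-, 0-0-, 00--, 1-11}
Coverage chart:
  m0: --00,-0-0,0-0-,00--
  m1: 0-0-,00--
  m2: -0-0,-01-,00--
  m3: -01-,00--
  m4: --00,0-0-
  m5: 0-0- ←essential
  m8: --00,-0-0
  m10: -0-0,-01-
  m11: -01-,1-11
  m12: --00 ←essential
  m15: 1-11 ←essential
Essential: --00, 0-0-, 1-11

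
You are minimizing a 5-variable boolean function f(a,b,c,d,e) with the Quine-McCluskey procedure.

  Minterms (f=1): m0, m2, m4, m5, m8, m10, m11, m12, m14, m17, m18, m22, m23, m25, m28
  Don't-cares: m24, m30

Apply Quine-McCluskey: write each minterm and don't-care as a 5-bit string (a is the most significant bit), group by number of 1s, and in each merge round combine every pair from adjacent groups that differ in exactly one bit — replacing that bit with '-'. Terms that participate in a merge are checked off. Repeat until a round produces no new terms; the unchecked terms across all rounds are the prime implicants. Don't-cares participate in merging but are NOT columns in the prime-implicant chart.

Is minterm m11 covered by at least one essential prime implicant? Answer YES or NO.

YES

[col 0] 00000*, 00010*, 00100*, 00101*, 01000*, 01010*, 01011*, 01100*, 01110*, 10001*, 10010*, 10110*, 10111*, 11000*, 11001*, 11100*, 11110*
[col 1] -0010, -1000*, -1100*, -1110*, 0-000*, 0-010*, 0-100*, 00-00*, 000-0*, 0010-, 01-00*, 01-10*, 010-0*, 0101-, 011-0*, 1-001, 1-110, 10-10, 1011-, 11-00*, 1100-, 111-0*
[col 2] -1-00, -11-0, 0--00, 0-0-0, 01--0
Prime implicants: -0010, -1-00, -11-0, 0--00, 0-0-0, 0010-, 01--0, 0101-, 1-001, 1-110, 10-10, 1011-, 1100-
PI chart (minterm → PIs covering it):
  0 | 0--00,0-0-0
  2 | -0010,0-0-0
  4 | 0--00,0010-
  5 | 0010-  (sole → essential)
  8 | -1-00,0--00,0-0-0,01--0
  10 | 0-0-0,01--0,0101-
  11 | 0101-  (sole → essential)
  12 | -1-00,-11-0,0--00,01--0
  14 | -11-0,01--0
  17 | 1-001  (sole → essential)
  18 | -0010,10-10
  22 | 1-110,10-10,1011-
  23 | 1011-  (sole → essential)
  25 | 1-001,1100-
  28 | -1-00,-11-0
Essential prime implicants: 0010-, 0101-, 1-001, 1011-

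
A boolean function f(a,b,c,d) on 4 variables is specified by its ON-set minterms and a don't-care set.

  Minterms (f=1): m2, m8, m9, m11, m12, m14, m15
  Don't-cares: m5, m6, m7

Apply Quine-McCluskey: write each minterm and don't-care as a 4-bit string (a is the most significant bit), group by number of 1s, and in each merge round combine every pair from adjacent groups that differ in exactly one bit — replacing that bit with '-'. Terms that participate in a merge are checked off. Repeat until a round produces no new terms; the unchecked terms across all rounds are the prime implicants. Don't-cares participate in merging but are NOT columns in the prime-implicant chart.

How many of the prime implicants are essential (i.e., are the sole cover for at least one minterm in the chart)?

1

size-2^0 implicants → 0010(✓)  0101(✓)  0110(✓)  0111(✓)  1000(✓)  1001(✓)  1011(✓)  1100(✓)  1110(✓)  1111(✓)
size-2^1 implicants → -110(✓)  -111(✓)  0-10  01-1  011-(✓)  1-00  1-11  10-1  100-  11-0  111-(✓)
size-2^2 implicants → -11-
Unchecked terms (primes): -11-, 0-10, 01-1, 1-00, 1-11, 10-1, 100-, 11-0
Minterm coverage:
  m2 ⊆ 0-10 [E]
  m8 ⊆ 1-00,100-
  m9 ⊆ 10-1,100-
  m11 ⊆ 1-11,10-1
  m12 ⊆ 1-00,11-0
  m14 ⊆ -11-,11-0
  m15 ⊆ -11-,1-11
E = {0-10}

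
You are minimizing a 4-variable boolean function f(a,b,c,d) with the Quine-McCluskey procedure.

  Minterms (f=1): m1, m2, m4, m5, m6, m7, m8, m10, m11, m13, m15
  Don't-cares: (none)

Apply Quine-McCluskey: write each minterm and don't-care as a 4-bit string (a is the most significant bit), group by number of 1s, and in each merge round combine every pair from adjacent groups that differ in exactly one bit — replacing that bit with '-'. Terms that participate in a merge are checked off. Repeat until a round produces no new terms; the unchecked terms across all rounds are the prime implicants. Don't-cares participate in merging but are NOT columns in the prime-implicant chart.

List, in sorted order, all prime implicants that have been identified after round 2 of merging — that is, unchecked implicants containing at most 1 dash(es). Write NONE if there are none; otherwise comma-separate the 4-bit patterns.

[col 0] 0001*, 0010*, 0100*, 0101*, 0110*, 0111*, 1000*, 1010*, 1011*, 1101*, 1111*
[col 1] -010, -101*, -111*, 0-01, 0-10, 01-0*, 01-1*, 010-*, 011-*, 1-11, 10-0, 101-, 11-1*
[col 2] -1-1, 01--
Prime implicants: -010, -1-1, 0-01, 0-10, 01--, 1-11, 10-0, 101-

-010, 0-01, 0-10, 1-11, 10-0, 101-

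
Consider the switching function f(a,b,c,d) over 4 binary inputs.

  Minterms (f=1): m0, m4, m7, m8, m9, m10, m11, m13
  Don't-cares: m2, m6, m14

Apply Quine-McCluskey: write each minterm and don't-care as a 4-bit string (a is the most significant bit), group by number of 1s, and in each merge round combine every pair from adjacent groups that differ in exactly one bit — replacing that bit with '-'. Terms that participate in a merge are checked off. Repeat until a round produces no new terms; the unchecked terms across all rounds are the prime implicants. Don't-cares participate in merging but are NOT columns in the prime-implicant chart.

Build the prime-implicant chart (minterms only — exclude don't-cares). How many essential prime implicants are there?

size-2^0 implicants → 0000(✓)  0010(✓)  0100(✓)  0110(✓)  0111(✓)  1000(✓)  1001(✓)  1010(✓)  1011(✓)  1101(✓)  1110(✓)
size-2^1 implicants → -000(✓)  -010(✓)  -110(✓)  0-00(✓)  0-10(✓)  00-0(✓)  01-0(✓)  011-  1-01  1-10(✓)  10-0(✓)  10-1(✓)  100-(✓)  101-(✓)
size-2^2 implicants → --10  -0-0  0--0  10--
Unchecked terms (primes): --10, -0-0, 0--0, 011-, 1-01, 10--
Minterm coverage:
  m0 ⊆ -0-0,0--0
  m4 ⊆ 0--0 [E]
  m7 ⊆ 011- [E]
  m8 ⊆ -0-0,10--
  m9 ⊆ 1-01,10--
  m10 ⊆ --10,-0-0,10--
  m11 ⊆ 10-- [E]
  m13 ⊆ 1-01 [E]
E = {0--0, 011-, 1-01, 10--}

4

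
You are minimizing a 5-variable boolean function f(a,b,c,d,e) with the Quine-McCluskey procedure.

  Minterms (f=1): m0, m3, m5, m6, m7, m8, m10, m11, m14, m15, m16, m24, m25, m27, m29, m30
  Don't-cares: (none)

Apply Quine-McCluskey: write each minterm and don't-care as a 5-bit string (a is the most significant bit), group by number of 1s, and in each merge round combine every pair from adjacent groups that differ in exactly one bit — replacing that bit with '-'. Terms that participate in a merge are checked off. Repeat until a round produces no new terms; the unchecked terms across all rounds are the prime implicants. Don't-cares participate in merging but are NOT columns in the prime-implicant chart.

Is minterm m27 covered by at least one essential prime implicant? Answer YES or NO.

NO

Round 0: 00000✓ 00011✓ 00101✓ 00110✓ 00111✓ 01000✓ 01010✓ 01011✓ 01110✓ 01111✓ 10000✓ 11000✓ 11001✓ 11011✓ 11101✓ 11110✓
Round 1: -0000✓ -1000✓ -1011 -1110 0-000✓ 0-011✓ 0-110✓ 0-111✓ 00-11✓ 001-1 0011-✓ 01-10✓ 01-11✓ 010-0 0101-✓ 0111-✓ 1-000✓ 11-01 110-1 1100-
Round 2: --000 0--11 0-11- 01-1-
PIs = {--000, -1011, -1110, 0--11, 0-11-, 001-1, 01-1-, 010-0, 11-01, 110-1, 1100-}
Coverage chart:
  m0: --000 ←essential
  m3: 0--11 ←essential
  m5: 001-1 ←essential
  m6: 0-11- ←essential
  m7: 0--11,0-11-,001-1
  m8: --000,010-0
  m10: 01-1-,010-0
  m11: -1011,0--11,01-1-
  m14: -1110,0-11-,01-1-
  m15: 0--11,0-11-,01-1-
  m16: --000 ←essential
  m24: --000,1100-
  m25: 11-01,110-1,1100-
  m27: -1011,110-1
  m29: 11-01 ←essential
  m30: -1110 ←essential
Essential: --000, -1110, 0--11, 0-11-, 001-1, 11-01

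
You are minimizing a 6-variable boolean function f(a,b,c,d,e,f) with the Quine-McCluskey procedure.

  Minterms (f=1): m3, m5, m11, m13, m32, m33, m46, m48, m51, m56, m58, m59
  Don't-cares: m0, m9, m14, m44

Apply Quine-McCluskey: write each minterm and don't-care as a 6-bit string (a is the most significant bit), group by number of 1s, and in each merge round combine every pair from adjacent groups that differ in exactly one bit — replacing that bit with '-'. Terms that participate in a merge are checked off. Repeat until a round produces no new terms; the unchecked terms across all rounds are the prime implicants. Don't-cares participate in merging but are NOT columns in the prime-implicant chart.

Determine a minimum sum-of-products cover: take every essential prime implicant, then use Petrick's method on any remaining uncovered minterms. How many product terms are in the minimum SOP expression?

size-2^0 implicants → 000000(✓)  000011(✓)  000101(✓)  001001(✓)  001011(✓)  001101(✓)  001110(✓)  100000(✓)  100001(✓)  101100(✓)  101110(✓)  110000(✓)  110011(✓)  111000(✓)  111010(✓)  111011(✓)
size-2^1 implicants → -00000  -01110  00-011  00-101  001-01  0010-1  1-0000  10000-  1011-0  11-000  11-011  1110-0  11101-
Unchecked terms (primes): -00000, -01110, 00-011, 00-101, 001-01, 0010-1, 1-0000, 10000-, 1011-0, 11-000, 11-011, 1110-0, 11101-
Minterm coverage:
  m3 ⊆ 00-011 [E]
  m5 ⊆ 00-101 [E]
  m11 ⊆ 00-011,0010-1
  m13 ⊆ 00-101,001-01
  m32 ⊆ -00000,1-0000,10000-
  m33 ⊆ 10000- [E]
  m46 ⊆ -01110,1011-0
  m48 ⊆ 1-0000,11-000
  m51 ⊆ 11-011 [E]
  m56 ⊆ 11-000,1110-0
  m58 ⊆ 1110-0,11101-
  m59 ⊆ 11-011,11101-
E = {00-011, 00-101, 10000-, 11-011}
Petrick residual → -01110, 1-0000, 1110-0
Cover = b'cdef' + a'b'd'ef + a'b'de'f + ac'd'e'f' + ab'c'd'e' + abd'ef + abcd'f'  |cover|=7

7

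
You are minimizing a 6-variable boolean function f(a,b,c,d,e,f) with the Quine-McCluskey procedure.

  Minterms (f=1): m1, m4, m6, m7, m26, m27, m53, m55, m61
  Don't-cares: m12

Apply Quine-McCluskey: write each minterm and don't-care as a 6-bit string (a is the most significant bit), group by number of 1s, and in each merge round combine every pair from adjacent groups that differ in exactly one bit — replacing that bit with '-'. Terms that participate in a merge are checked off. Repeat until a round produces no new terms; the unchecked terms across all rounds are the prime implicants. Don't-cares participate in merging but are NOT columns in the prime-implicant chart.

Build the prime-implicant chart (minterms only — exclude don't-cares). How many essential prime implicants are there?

size-2^0 implicants → 000001  000100(✓)  000110(✓)  000111(✓)  001100(✓)  011010(✓)  011011(✓)  110101(✓)  110111(✓)  111101(✓)
size-2^1 implicants → 00-100  0001-0  00011-  01101-  11-101  1101-1
Unchecked terms (primes): 00-100, 000001, 0001-0, 00011-, 01101-, 11-101, 1101-1
Minterm coverage:
  m1 ⊆ 000001 [E]
  m4 ⊆ 00-100,0001-0
  m6 ⊆ 0001-0,00011-
  m7 ⊆ 00011- [E]
  m26 ⊆ 01101- [E]
  m27 ⊆ 01101- [E]
  m53 ⊆ 11-101,1101-1
  m55 ⊆ 1101-1 [E]
  m61 ⊆ 11-101 [E]
E = {000001, 00011-, 01101-, 11-101, 1101-1}

5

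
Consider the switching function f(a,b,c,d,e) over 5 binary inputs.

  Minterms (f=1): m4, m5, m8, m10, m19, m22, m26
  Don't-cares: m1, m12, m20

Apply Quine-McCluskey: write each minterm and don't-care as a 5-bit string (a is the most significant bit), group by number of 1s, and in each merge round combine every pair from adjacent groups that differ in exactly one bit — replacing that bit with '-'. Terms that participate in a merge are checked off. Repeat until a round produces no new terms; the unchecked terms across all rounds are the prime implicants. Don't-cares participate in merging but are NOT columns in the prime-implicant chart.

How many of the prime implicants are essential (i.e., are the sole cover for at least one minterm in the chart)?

Round 0: 00001✓ 00100✓ 00101✓ 01000✓ 01010✓ 01100✓ 10011 10100✓ 10110✓ 11010✓
Round 1: -0100 -1010 0-100 00-01 0010- 01-00 010-0 101-0
PIs = {-0100, -1010, 0-100, 00-01, 0010-, 01-00, 010-0, 10011, 101-0}
Coverage chart:
  m4: -0100,0-100,0010-
  m5: 00-01,0010-
  m8: 01-00,010-0
  m10: -1010,010-0
  m19: 10011 ←essential
  m22: 101-0 ←essential
  m26: -1010 ←essential
Essential: -1010, 10011, 101-0

3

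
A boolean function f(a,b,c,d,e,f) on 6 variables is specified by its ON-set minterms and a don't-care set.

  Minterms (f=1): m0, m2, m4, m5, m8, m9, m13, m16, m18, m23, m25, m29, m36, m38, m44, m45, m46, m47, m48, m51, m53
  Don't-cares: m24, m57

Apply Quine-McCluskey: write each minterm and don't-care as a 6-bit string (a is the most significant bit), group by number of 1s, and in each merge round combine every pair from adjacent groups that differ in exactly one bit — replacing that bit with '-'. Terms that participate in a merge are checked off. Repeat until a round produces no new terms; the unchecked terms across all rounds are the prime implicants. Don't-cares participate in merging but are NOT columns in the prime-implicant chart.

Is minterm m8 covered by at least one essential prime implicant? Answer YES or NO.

NO

Round 0: 000000✓ 000010✓ 000100✓ 000101✓ 001000✓ 001001✓ 001101✓ 010000✓ 010010✓ 010111 011000✓ 011001✓ 011101✓ 100100✓ 100110✓ 101100✓ 101101✓ 101110✓ 101111✓ 110000✓ 110011 110101 111001✓
Round 1: -00100 -01101 -10000 -11001 0-0000✓ 0-0010✓ 0-1000✓ 0-1001✓ 0-1101✓ 00-000✓ 00-101 000-00 0000-0✓ 00010- 001-01✓ 00100-✓ 01-000✓ 0100-0✓ 011-01✓ 01100-✓ 10-100✓ 10-110✓ 1001-0✓ 1011-0✓ 1011-1✓ 10110-✓ 10111-✓
Round 2: 0--000 0-00-0 0-1-01 0-100- 10-1-0 1011--
PIs = {-00100, -01101, -10000, -11001, 0--000, 0-00-0, 0-1-01, 0-100-, 00-101, 000-00, 00010-, 010111, 10-1-0, 1011--, 110011, 110101}
Coverage chart:
  m0: 0--000,0-00-0,000-00
  m2: 0-00-0 ←essential
  m4: -00100,000-00,00010-
  m5: 00-101,00010-
  m8: 0--000,0-100-
  m9: 0-1-01,0-100-
  m13: -01101,0-1-01,00-101
  m16: -10000,0--000,0-00-0
  m18: 0-00-0 ←essential
  m23: 010111 ←essential
  m25: -11001,0-1-01,0-100-
  m29: 0-1-01 ←essential
  m36: -00100,10-1-0
  m38: 10-1-0 ←essential
  m44: 10-1-0,1011--
  m45: -01101,1011--
  m46: 10-1-0,1011--
  m47: 1011-- ←essential
  m48: -10000 ←essential
  m51: 110011 ←essential
  m53: 110101 ←essential
Essential: -10000, 0-00-0, 0-1-01, 010111, 10-1-0, 1011--, 110011, 110101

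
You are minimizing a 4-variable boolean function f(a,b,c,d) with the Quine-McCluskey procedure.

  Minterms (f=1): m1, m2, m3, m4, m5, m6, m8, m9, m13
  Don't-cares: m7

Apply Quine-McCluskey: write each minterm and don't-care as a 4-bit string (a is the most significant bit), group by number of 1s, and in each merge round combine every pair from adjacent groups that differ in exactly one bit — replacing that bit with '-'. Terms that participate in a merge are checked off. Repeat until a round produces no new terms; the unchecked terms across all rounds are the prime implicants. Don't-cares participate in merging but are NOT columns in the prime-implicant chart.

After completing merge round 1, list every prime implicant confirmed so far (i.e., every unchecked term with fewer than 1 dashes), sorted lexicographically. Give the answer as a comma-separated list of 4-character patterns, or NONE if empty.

size-2^0 implicants → 0001(✓)  0010(✓)  0011(✓)  0100(✓)  0101(✓)  0110(✓)  0111(✓)  1000(✓)  1001(✓)  1101(✓)
size-2^1 implicants → -001(✓)  -101(✓)  0-01(✓)  0-10(✓)  0-11(✓)  00-1(✓)  001-(✓)  01-0(✓)  01-1(✓)  010-(✓)  011-(✓)  1-01(✓)  100-
size-2^2 implicants → --01  0--1  0-1-  01--
Unchecked terms (primes): --01, 0--1, 0-1-, 01--, 100-

NONE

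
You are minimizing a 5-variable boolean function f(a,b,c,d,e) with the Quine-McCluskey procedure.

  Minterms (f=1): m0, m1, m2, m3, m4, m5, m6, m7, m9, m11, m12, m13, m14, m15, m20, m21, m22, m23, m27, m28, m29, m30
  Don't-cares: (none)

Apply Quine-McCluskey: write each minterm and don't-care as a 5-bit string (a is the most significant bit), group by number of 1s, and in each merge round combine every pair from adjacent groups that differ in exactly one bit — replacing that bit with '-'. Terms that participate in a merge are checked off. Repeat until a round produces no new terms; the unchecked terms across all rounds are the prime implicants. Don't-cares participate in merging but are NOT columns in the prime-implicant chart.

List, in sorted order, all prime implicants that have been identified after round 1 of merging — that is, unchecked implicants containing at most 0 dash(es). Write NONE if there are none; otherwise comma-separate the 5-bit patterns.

size-2^0 implicants → 00000(✓)  00001(✓)  00010(✓)  00011(✓)  00100(✓)  00101(✓)  00110(✓)  00111(✓)  01001(✓)  01011(✓)  01100(✓)  01101(✓)  01110(✓)  01111(✓)  10100(✓)  10101(✓)  10110(✓)  10111(✓)  11011(✓)  11100(✓)  11101(✓)  11110(✓)
size-2^1 implicants → -0100(✓)  -0101(✓)  -0110(✓)  -0111(✓)  -1011  -1100(✓)  -1101(✓)  -1110(✓)  0-001(✓)  0-011(✓)  0-100(✓)  0-101(✓)  0-110(✓)  0-111(✓)  00-00(✓)  00-01(✓)  00-10(✓)  00-11(✓)  000-0(✓)  000-1(✓)  0000-(✓)  0001-(✓)  001-0(✓)  001-1(✓)  0010-(✓)  0011-(✓)  01-01(✓)  01-11(✓)  010-1(✓)  011-0(✓)  011-1(✓)  0110-(✓)  0111-(✓)  1-100(✓)  1-101(✓)  1-110(✓)  101-0(✓)  101-1(✓)  1010-(✓)  1011-(✓)  111-0(✓)  1110-(✓)
size-2^2 implicants → --100(✓)  --101(✓)  --110(✓)  -01-0(✓)  -01-1(✓)  -010-(✓)  -011-(✓)  -11-0(✓)  -110-(✓)  0--01(✓)  0--11(✓)  0-0-1(✓)  0-1-0(✓)  0-1-1(✓)  0-10-(✓)  0-11-(✓)  00--0(✓)  00--1(✓)  00-0-(✓)  00-1-(✓)  000--(✓)  001--(✓)  01--1(✓)  011--(✓)  1-1-0(✓)  1-10-(✓)  101--(✓)
size-2^3 implicants → --1-0  --10-  -01--  0---1  0-1--  00---
Unchecked terms (primes): --1-0, --10-, -01--, -1011, 0---1, 0-1--, 00---

NONE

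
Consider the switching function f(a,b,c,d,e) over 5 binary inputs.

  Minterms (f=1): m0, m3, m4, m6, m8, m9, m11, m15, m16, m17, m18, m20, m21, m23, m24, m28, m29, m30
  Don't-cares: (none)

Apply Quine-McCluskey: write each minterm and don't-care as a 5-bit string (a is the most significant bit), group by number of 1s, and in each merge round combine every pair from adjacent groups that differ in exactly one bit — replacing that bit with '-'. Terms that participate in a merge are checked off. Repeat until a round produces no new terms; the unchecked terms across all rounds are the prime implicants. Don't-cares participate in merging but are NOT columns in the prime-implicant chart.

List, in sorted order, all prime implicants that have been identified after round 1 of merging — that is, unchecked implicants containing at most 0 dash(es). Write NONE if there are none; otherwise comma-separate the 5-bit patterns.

NONE

size-2^0 implicants → 00000(✓)  00011(✓)  00100(✓)  00110(✓)  01000(✓)  01001(✓)  01011(✓)  01111(✓)  10000(✓)  10001(✓)  10010(✓)  10100(✓)  10101(✓)  10111(✓)  11000(✓)  11100(✓)  11101(✓)  11110(✓)
size-2^1 implicants → -0000(✓)  -0100(✓)  -1000(✓)  0-000(✓)  0-011  00-00(✓)  001-0  01-11  010-1  0100-  1-000(✓)  1-100(✓)  1-101(✓)  10-00(✓)  10-01(✓)  100-0  1000-(✓)  101-1  1010-(✓)  11-00(✓)  111-0  1110-(✓)
size-2^2 implicants → --000  -0-00  1--00  1-10-  10-0-
Unchecked terms (primes): --000, -0-00, 0-011, 001-0, 01-11, 010-1, 0100-, 1--00, 1-10-, 10-0-, 100-0, 101-1, 111-0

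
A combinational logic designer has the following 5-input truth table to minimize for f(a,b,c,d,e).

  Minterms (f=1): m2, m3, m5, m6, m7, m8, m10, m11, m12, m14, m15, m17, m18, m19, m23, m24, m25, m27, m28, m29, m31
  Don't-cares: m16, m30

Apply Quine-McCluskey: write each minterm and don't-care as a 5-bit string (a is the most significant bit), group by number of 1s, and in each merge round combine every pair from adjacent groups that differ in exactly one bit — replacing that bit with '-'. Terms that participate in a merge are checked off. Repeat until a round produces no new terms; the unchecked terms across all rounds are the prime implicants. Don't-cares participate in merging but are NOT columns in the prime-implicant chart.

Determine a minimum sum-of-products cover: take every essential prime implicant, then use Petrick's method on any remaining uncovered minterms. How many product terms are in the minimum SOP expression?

[col 0] 00010*, 00011*, 00101*, 00110*, 00111*, 01000*, 01010*, 01011*, 01100*, 01110*, 01111*, 10000*, 10001*, 10010*, 10011*, 10111*, 11000*, 11001*, 11011*, 11100*, 11101*, 11110*, 11111*
[col 1] -0010*, -0011*, -0111*, -1000*, -1011*, -1100*, -1110*, -1111*, 0-010*, 0-011*, 0-110*, 0-111*, 00-10*, 00-11*, 0001-*, 001-1, 0011-*, 01-00*, 01-10*, 01-11*, 010-0*, 0101-*, 011-0*, 0111-*, 1-000*, 1-001*, 1-011*, 1-111*, 10-11*, 100-0*, 100-1*, 1000-*, 1001-*, 11-00*, 11-01*, 11-11*, 110-1*, 1100-*, 111-0*, 111-1*, 1110-*, 1111-*
[col 2] --011*, --111*, -0-11*, -001-, -1-00, -1-11*, -11-0, -111-, 0--10*, 0--11*, 0-01-*, 0-11-*, 00-1-*, 01--0, 01-1-*, 1--11*, 1-0-1, 1-00-, 100--, 11--1, 11-0-, 111--
[col 3] ---11, 0--1-
Prime implicants: ---11, -001-, -1-00, -11-0, -111-, 0--1-, 001-1, 01--0, 1-0-1, 1-00-, 100--, 11--1, 11-0-, 111--
PI chart (minterm → PIs covering it):
  2 | -001-,0--1-
  3 | ---11,-001-,0--1-
  5 | 001-1  (sole → essential)
  6 | 0--1-  (sole → essential)
  7 | ---11,0--1-,001-1
  8 | -1-00,01--0
  10 | 0--1-,01--0
  11 | ---11,0--1-
  12 | -1-00,-11-0,01--0
  14 | -11-0,-111-,0--1-,01--0
  15 | ---11,-111-,0--1-
  17 | 1-0-1,1-00-,100--
  18 | -001-,100--
  19 | ---11,-001-,1-0-1,100--
  23 | ---11  (sole → essential)
  24 | -1-00,1-00-,11-0-
  25 | 1-0-1,1-00-,11--1,11-0-
  27 | ---11,1-0-1,11--1
  28 | -1-00,-11-0,11-0-,111--
  29 | 11--1,11-0-,111--
  31 | ---11,-111-,11--1,111--
Essential prime implicants: ---11, 0--1-, 001-1
Petrick residual → -1-00, 100--, 11--1
Minimum SOP uses 6 PIs: de + bd'e' + a'd + a'b'ce + ab'c' + abe

6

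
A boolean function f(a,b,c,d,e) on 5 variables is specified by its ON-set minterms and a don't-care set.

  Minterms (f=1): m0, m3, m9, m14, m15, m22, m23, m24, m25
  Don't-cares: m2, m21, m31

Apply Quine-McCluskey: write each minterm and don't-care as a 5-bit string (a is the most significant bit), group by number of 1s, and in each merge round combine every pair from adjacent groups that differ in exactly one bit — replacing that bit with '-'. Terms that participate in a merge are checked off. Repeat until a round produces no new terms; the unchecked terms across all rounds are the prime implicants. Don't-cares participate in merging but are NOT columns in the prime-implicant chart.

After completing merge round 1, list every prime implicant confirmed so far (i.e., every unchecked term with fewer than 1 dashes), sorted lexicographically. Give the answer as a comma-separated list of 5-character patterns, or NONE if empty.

NONE

Round 0: 00000✓ 00010✓ 00011✓ 01001✓ 01110✓ 01111✓ 10101✓ 10110✓ 10111✓ 11000✓ 11001✓ 11111✓
Round 1: -1001 -1111 000-0 0001- 0111- 1-111 101-1 1011- 1100-
PIs = {-1001, -1111, 000-0, 0001-, 0111-, 1-111, 101-1, 1011-, 1100-}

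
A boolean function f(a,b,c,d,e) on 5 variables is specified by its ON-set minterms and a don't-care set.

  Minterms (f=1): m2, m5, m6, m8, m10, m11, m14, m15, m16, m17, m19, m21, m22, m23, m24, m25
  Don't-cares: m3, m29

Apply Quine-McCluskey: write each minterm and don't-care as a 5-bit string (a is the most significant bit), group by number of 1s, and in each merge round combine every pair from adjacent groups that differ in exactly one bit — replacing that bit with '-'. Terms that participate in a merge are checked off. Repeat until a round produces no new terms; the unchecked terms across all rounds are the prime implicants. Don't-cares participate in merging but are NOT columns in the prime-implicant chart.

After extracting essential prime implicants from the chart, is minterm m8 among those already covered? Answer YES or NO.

[col 0] 00010*, 00011*, 00101*, 00110*, 01000*, 01010*, 01011*, 01110*, 01111*, 10000*, 10001*, 10011*, 10101*, 10110*, 10111*, 11000*, 11001*, 11101*
[col 1] -0011, -0101, -0110, -1000, 0-010*, 0-011*, 0-110*, 00-10*, 0001-*, 01-10*, 01-11*, 010-0, 0101-*, 0111-*, 1-000*, 1-001*, 1-101*, 10-01*, 10-11*, 100-1*, 1000-*, 101-1*, 1011-, 11-01*, 1100-*
[col 2] 0--10, 0-01-, 01-1-, 1--01, 1-00-, 10--1
Prime implicants: -0011, -0101, -0110, -1000, 0--10, 0-01-, 01-1-, 010-0, 1--01, 1-00-, 10--1, 1011-
PI chart (minterm → PIs covering it):
  2 | 0--10,0-01-
  5 | -0101  (sole → essential)
  6 | -0110,0--10
  8 | -1000,010-0
  10 | 0--10,0-01-,01-1-,010-0
  11 | 0-01-,01-1-
  14 | 0--10,01-1-
  15 | 01-1-  (sole → essential)
  16 | 1-00-  (sole → essential)
  17 | 1--01,1-00-,10--1
  19 | -0011,10--1
  21 | -0101,1--01,10--1
  22 | -0110,1011-
  23 | 10--1,1011-
  24 | -1000,1-00-
  25 | 1--01,1-00-
Essential prime implicants: -0101, 01-1-, 1-00-

NO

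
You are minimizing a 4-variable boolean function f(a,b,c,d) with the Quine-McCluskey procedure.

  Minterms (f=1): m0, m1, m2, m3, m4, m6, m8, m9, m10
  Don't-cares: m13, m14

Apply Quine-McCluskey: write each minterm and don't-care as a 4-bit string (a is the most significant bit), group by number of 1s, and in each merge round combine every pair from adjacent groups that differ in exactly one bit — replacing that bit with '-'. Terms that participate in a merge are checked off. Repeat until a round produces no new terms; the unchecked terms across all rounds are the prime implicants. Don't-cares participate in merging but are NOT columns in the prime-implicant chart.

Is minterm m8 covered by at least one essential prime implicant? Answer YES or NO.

size-2^0 implicants → 0000(✓)  0001(✓)  0010(✓)  0011(✓)  0100(✓)  0110(✓)  1000(✓)  1001(✓)  1010(✓)  1101(✓)  1110(✓)
size-2^1 implicants → -000(✓)  -001(✓)  -010(✓)  -110(✓)  0-00(✓)  0-10(✓)  00-0(✓)  00-1(✓)  000-(✓)  001-(✓)  01-0(✓)  1-01  1-10(✓)  10-0(✓)  100-(✓)
size-2^2 implicants → --10  -0-0  -00-  0--0  00--
Unchecked terms (primes): --10, -0-0, -00-, 0--0, 00--, 1-01
Minterm coverage:
  m0 ⊆ -0-0,-00-,0--0,00--
  m1 ⊆ -00-,00--
  m2 ⊆ --10,-0-0,0--0,00--
  m3 ⊆ 00-- [E]
  m4 ⊆ 0--0 [E]
  m6 ⊆ --10,0--0
  m8 ⊆ -0-0,-00-
  m9 ⊆ -00-,1-01
  m10 ⊆ --10,-0-0
E = {0--0, 00--}

NO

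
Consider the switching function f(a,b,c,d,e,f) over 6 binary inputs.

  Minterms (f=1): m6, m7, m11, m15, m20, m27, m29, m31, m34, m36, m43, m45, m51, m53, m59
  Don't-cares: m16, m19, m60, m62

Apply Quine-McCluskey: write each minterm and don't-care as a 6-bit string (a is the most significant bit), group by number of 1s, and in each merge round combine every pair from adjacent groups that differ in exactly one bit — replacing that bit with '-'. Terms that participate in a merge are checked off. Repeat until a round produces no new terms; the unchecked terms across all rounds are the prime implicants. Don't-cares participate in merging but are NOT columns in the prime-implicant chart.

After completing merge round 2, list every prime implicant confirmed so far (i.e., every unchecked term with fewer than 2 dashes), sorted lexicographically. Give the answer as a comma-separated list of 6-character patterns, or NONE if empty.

size-2^0 implicants → 000110(✓)  000111(✓)  001011(✓)  001111(✓)  010000(✓)  010011(✓)  010100(✓)  011011(✓)  011101(✓)  011111(✓)  100010  100100  101011(✓)  101101  110011(✓)  110101  111011(✓)  111100(✓)  111110(✓)
size-2^1 implicants → -01011(✓)  -10011(✓)  -11011(✓)  0-1011(✓)  0-1111(✓)  00-111  00011-  001-11(✓)  01-011(✓)  010-00  011-11(✓)  0111-1  1-1011(✓)  11-011(✓)  1111-0
size-2^2 implicants → --1011  -1-011  0-1-11
Unchecked terms (primes): --1011, -1-011, 0-1-11, 00-111, 00011-, 010-00, 0111-1, 100010, 100100, 101101, 110101, 1111-0

00-111, 00011-, 010-00, 0111-1, 100010, 100100, 101101, 110101, 1111-0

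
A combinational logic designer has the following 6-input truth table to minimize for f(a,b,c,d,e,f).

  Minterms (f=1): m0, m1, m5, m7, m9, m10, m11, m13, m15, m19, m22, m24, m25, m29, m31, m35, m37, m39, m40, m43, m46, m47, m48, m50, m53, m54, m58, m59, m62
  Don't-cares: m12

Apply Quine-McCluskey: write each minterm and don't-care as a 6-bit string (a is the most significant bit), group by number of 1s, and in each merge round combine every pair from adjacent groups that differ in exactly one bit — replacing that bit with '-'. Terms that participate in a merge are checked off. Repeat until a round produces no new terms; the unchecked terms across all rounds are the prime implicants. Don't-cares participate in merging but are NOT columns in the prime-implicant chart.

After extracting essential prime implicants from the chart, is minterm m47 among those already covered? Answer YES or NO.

size-2^0 implicants → 000000(✓)  000001(✓)  000101(✓)  000111(✓)  001001(✓)  001010(✓)  001011(✓)  001100(✓)  001101(✓)  001111(✓)  010011  010110(✓)  011000(✓)  011001(✓)  011101(✓)  011111(✓)  100011(✓)  100101(✓)  100111(✓)  101000  101011(✓)  101110(✓)  101111(✓)  110000(✓)  110010(✓)  110101(✓)  110110(✓)  111010(✓)  111011(✓)  111110(✓)
size-2^1 implicants → -00101(✓)  -00111(✓)  -01011(✓)  -01111(✓)  -10110  0-1001(✓)  0-1101(✓)  0-1111(✓)  00-001(✓)  00-101(✓)  00-111(✓)  000-01(✓)  00000-  0001-1(✓)  001-01(✓)  001-11(✓)  0010-1(✓)  00101-  0011-1(✓)  00110-  011-01(✓)  01100-  0111-1(✓)  1-0101  1-1011  1-1110  10-011(✓)  10-111(✓)  100-11(✓)  1001-1(✓)  101-11(✓)  10111-  11-010(✓)  11-110(✓)  110-10(✓)  1100-0  111-10(✓)  11101-
size-2^2 implicants → -0-111  -001-1  -01-11  0-1-01  0-11-1  00--01  00-1-1  001--1  10--11  11--10
Unchecked terms (primes): -0-111, -001-1, -01-11, -10110, 0-1-01, 0-11-1, 00--01, 00-1-1, 00000-, 001--1, 00101-, 00110-, 010011, 01100-, 1-0101, 1-1011, 1-1110, 10--11, 101000, 10111-, 11--10, 1100-0, 11101-
Minterm coverage:
  m0 ⊆ 00000- [E]
  m1 ⊆ 00--01,00000-
  m5 ⊆ -001-1,00--01,00-1-1
  m7 ⊆ -0-111,-001-1,00-1-1
  m9 ⊆ 0-1-01,00--01,001--1
  m10 ⊆ 00101- [E]
  m11 ⊆ -01-11,001--1,00101-
  m13 ⊆ 0-1-01,0-11-1,00--01,00-1-1,001--1,00110-
  m15 ⊆ -0-111,-01-11,0-11-1,00-1-1,001--1
  m19 ⊆ 010011 [E]
  m22 ⊆ -10110 [E]
  m24 ⊆ 01100- [E]
  m25 ⊆ 0-1-01,01100-
  m29 ⊆ 0-1-01,0-11-1
  m31 ⊆ 0-11-1 [E]
  m35 ⊆ 10--11 [E]
  m37 ⊆ -001-1,1-0101
  m39 ⊆ -0-111,-001-1,10--11
  m40 ⊆ 101000 [E]
  m43 ⊆ -01-11,1-1011,10--11
  m46 ⊆ 1-1110,10111-
  m47 ⊆ -0-111,-01-11,10--11,10111-
  m48 ⊆ 1100-0 [E]
  m50 ⊆ 11--10,1100-0
  m53 ⊆ 1-0101 [E]
  m54 ⊆ -10110,11--10
  m58 ⊆ 11--10,11101-
  m59 ⊆ 1-1011,11101-
  m62 ⊆ 1-1110,11--10
E = {-10110, 0-11-1, 00000-, 00101-, 010011, 01100-, 1-0101, 10--11, 101000, 1100-0}

YES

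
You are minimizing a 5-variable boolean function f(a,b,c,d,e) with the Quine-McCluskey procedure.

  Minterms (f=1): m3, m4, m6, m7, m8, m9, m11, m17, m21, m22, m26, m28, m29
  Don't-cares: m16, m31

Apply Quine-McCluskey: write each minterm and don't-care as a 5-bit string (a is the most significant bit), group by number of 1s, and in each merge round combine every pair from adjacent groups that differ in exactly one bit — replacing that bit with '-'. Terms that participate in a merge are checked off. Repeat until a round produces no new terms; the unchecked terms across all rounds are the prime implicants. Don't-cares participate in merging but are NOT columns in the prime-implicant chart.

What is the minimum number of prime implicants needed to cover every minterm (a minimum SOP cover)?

Round 0: 00011✓ 00100✓ 00110✓ 00111✓ 01000✓ 01001✓ 01011✓ 10000✓ 10001✓ 10101✓ 10110✓ 11010 11100✓ 11101✓ 11111✓
Round 1: -0110 0-011 00-11 001-0 0011- 010-1 0100- 1-101 10-01 1000- 111-1 1110-
PIs = {-0110, 0-011, 00-11, 001-0, 0011-, 010-1, 0100-, 1-101, 10-01, 1000-, 11010, 111-1, 1110-}
Coverage chart:
  m3: 0-011,00-11
  m4: 001-0 ←essential
  m6: -0110,001-0,0011-
  m7: 00-11,0011-
  m8: 0100- ←essential
  m9: 010-1,0100-
  m11: 0-011,010-1
  m17: 10-01,1000-
  m21: 1-101,10-01
  m22: -0110 ←essential
  m26: 11010 ←essential
  m28: 1110- ←essential
  m29: 1-101,111-1,1110-
Essential: -0110, 001-0, 0100-, 11010, 1110-
Petrick residual → 0-011, 00-11, 10-01
Min cover (8 terms): b'cde' + a'c'de + a'b'de + a'b'ce' + a'bc'd' + ab'd'e + abc'de' + abcd'

8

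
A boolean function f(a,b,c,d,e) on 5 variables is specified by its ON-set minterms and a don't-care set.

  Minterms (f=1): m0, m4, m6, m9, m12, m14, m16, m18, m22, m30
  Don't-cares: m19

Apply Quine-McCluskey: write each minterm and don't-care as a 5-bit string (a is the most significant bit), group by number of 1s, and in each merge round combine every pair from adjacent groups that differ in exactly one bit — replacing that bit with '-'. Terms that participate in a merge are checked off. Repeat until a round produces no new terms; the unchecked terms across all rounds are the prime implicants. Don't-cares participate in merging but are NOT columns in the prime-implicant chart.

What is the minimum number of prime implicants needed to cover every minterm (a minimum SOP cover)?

[col 0] 00000*, 00100*, 00110*, 01001, 01100*, 01110*, 10000*, 10010*, 10011*, 10110*, 11110*
[col 1] -0000, -0110*, -1110*, 0-100*, 0-110*, 00-00, 001-0*, 011-0*, 1-110*, 10-10, 100-0, 1001-
[col 2] --110, 0-1-0
Prime implicants: --110, -0000, 0-1-0, 00-00, 01001, 10-10, 100-0, 1001-
PI chart (minterm → PIs covering it):
  0 | -0000,00-00
  4 | 0-1-0,00-00
  6 | --110,0-1-0
  9 | 01001  (sole → essential)
  12 | 0-1-0  (sole → essential)
  14 | --110,0-1-0
  16 | -0000,100-0
  18 | 10-10,100-0,1001-
  22 | --110,10-10
  30 | --110  (sole → essential)
Essential prime implicants: --110, 0-1-0, 01001
Petrick residual → -0000, 10-10
Minimum SOP uses 5 PIs: cde' + b'c'd'e' + a'ce' + a'bc'd'e + ab'de'

5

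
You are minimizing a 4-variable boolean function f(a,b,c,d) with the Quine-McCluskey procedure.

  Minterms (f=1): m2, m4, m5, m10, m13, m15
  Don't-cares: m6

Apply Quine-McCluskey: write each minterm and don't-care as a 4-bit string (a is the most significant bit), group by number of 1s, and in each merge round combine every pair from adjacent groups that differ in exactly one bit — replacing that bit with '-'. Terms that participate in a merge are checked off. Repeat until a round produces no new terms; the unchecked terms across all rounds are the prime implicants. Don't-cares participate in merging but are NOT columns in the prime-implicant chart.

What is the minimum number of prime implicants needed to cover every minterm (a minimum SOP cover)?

size-2^0 implicants → 0010(✓)  0100(✓)  0101(✓)  0110(✓)  1010(✓)  1101(✓)  1111(✓)
size-2^1 implicants → -010  -101  0-10  01-0  010-  11-1
Unchecked terms (primes): -010, -101, 0-10, 01-0, 010-, 11-1
Minterm coverage:
  m2 ⊆ -010,0-10
  m4 ⊆ 01-0,010-
  m5 ⊆ -101,010-
  m10 ⊆ -010 [E]
  m13 ⊆ -101,11-1
  m15 ⊆ 11-1 [E]
E = {-010, 11-1}
Petrick residual → 010-
Cover = b'cd' + a'bc' + abd  |cover|=3

3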